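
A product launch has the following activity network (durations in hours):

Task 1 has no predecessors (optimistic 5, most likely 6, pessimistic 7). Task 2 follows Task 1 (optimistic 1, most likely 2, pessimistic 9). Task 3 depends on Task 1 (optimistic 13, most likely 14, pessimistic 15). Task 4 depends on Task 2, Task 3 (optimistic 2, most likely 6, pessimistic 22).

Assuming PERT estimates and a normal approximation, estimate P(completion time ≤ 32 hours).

te_Task 1 = (5 + 4·6 + 7)/6 = 36/6 = 6; σ²_Task 1 = ((7−5)/6)² = 0.111
te_Task 2 = (1 + 4·2 + 9)/6 = 18/6 = 3; σ²_Task 2 = ((9−1)/6)² = 1.778
te_Task 3 = (13 + 4·14 + 15)/6 = 84/6 = 14; σ²_Task 3 = ((15−13)/6)² = 0.111
te_Task 4 = (2 + 4·6 + 22)/6 = 48/6 = 8; σ²_Task 4 = ((22−2)/6)² = 11.111

Forward pass:
ES_Task 1 = 0; EF_Task 1 = 6
ES_Task 2 = 6; EF_Task 2 = 6+3 = 9
ES_Task 3 = 6; EF_Task 3 = 6+14 = 20
ES_Task 4 = max(EF_Task 2=9, EF_Task 3=20) = 20; EF_Task 4 = 20+8 = 28
Expected project duration μ = 28 hours. Critical path: Task 1 → Task 3 → Task 4.

Variance along critical path = 0.111 + 0.111 + 11.111 = 11.333; σ = √11.333 = 3.367 hours.
Z = (32 − 28) / 3.367 = 1.188
P(T ≤ 32) = Φ(1.188) ≈ 0.883

0.883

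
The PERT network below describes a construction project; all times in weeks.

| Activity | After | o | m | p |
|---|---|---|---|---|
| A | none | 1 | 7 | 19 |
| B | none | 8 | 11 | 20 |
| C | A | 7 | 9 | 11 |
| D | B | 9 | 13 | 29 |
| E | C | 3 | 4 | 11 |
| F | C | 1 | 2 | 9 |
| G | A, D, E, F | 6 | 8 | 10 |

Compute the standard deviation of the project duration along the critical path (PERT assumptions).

3.94 weeks

te_A = (1 + 4·7 + 19)/6 = 48/6 = 8; σ²_A = ((19−1)/6)² = 9.000
te_B = (8 + 4·11 + 20)/6 = 72/6 = 12; σ²_B = ((20−8)/6)² = 4.000
te_C = (7 + 4·9 + 11)/6 = 54/6 = 9; σ²_C = ((11−7)/6)² = 0.444
te_D = (9 + 4·13 + 29)/6 = 90/6 = 15; σ²_D = ((29−9)/6)² = 11.111
te_E = (3 + 4·4 + 11)/6 = 30/6 = 5; σ²_E = ((11−3)/6)² = 1.778
te_F = (1 + 4·2 + 9)/6 = 18/6 = 3; σ²_F = ((9−1)/6)² = 1.778
te_G = (6 + 4·8 + 10)/6 = 48/6 = 8; σ²_G = ((10−6)/6)² = 0.444

Forward pass:
ES_A = 0; EF_A = 8
ES_B = 0; EF_B = 12
ES_C = 8; EF_C = 8+9 = 17
ES_D = 12; EF_D = 12+15 = 27
ES_E = 17; EF_E = 17+5 = 22
ES_F = 17; EF_F = 17+3 = 20
ES_G = max(EF_A=8, EF_D=27, EF_E=22, EF_F=20) = 27; EF_G = 27+8 = 35
Expected project duration μ = 35 weeks. Critical path: B → D → G.

Variance along critical path = 4.000 + 11.111 + 0.444 = 15.556
σ = √15.556 = 3.944 weeks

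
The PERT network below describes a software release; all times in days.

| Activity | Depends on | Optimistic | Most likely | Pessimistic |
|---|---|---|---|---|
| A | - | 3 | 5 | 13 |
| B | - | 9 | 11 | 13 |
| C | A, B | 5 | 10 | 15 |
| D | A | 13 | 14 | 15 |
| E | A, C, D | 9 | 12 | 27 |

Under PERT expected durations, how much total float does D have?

1 days

te_A = (3 + 4·5 + 13)/6 = 36/6 = 6
te_B = (9 + 4·11 + 13)/6 = 66/6 = 11
te_C = (5 + 4·10 + 15)/6 = 60/6 = 10
te_D = (13 + 4·14 + 15)/6 = 84/6 = 14
te_E = (9 + 4·12 + 27)/6 = 84/6 = 14

Forward pass:
ES_A = 0; EF_A = 6
ES_B = 0; EF_B = 11
ES_C = max(EF_A=6, EF_B=11) = 11; EF_C = 11+10 = 21
ES_D = 6; EF_D = 6+14 = 20
ES_E = max(EF_A=6, EF_C=21, EF_D=20) = 21; EF_E = 21+14 = 35
Expected project duration μ = 35 days. Critical path: B → C → E.

Backward pass:
LF_E = 35; LS_E = 35−14 = 21
LF_D = LS_E = 21; LS_D = 21−14 = 7
LF_C = LS_E = 21; LS_C = 21−10 = 11
LF_B = LS_C = 11; LS_B = 11−11 = 0
LF_A = min(LS_C=11, LS_D=7, LS_E=21) = 7; LS_A = 7−6 = 1
Slack_D = LS_D − ES_D = 7 − 6 = 1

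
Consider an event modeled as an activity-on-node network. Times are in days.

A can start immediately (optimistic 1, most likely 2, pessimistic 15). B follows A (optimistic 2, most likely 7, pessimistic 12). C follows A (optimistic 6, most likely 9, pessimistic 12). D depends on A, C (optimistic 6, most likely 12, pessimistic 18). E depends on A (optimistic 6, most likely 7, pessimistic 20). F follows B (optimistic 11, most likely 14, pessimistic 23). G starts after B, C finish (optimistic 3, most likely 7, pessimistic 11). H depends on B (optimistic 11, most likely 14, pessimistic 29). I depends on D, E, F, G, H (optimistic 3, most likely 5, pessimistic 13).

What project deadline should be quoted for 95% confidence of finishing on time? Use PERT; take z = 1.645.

te_A = (1 + 4·2 + 15)/6 = 24/6 = 4; σ²_A = ((15−1)/6)² = 5.444
te_B = (2 + 4·7 + 12)/6 = 42/6 = 7; σ²_B = ((12−2)/6)² = 2.778
te_C = (6 + 4·9 + 12)/6 = 54/6 = 9; σ²_C = ((12−6)/6)² = 1.000
te_D = (6 + 4·12 + 18)/6 = 72/6 = 12; σ²_D = ((18−6)/6)² = 4.000
te_E = (6 + 4·7 + 20)/6 = 54/6 = 9; σ²_E = ((20−6)/6)² = 5.444
te_F = (11 + 4·14 + 23)/6 = 90/6 = 15; σ²_F = ((23−11)/6)² = 4.000
te_G = (3 + 4·7 + 11)/6 = 42/6 = 7; σ²_G = ((11−3)/6)² = 1.778
te_H = (11 + 4·14 + 29)/6 = 96/6 = 16; σ²_H = ((29−11)/6)² = 9.000
te_I = (3 + 4·5 + 13)/6 = 36/6 = 6; σ²_I = ((13−3)/6)² = 2.778

Forward pass:
ES_A = 0; EF_A = 4
ES_B = 4; EF_B = 4+7 = 11
ES_C = 4; EF_C = 4+9 = 13
ES_D = max(EF_A=4, EF_C=13) = 13; EF_D = 13+12 = 25
ES_E = 4; EF_E = 4+9 = 13
ES_F = 11; EF_F = 11+15 = 26
ES_G = max(EF_B=11, EF_C=13) = 13; EF_G = 13+7 = 20
ES_H = 11; EF_H = 11+16 = 27
ES_I = max(EF_D=25, EF_E=13, EF_F=26, EF_G=20, EF_H=27) = 27; EF_I = 27+6 = 33
Expected project duration μ = 33 days. Critical path: A → B → H → I.

Variance along critical path = 5.444 + 2.778 + 9.000 + 2.778 = 20.000; σ = 4.472 days.
D = μ + z·σ = 33 + 1.645·4.472 = 40.4 days

40.4 days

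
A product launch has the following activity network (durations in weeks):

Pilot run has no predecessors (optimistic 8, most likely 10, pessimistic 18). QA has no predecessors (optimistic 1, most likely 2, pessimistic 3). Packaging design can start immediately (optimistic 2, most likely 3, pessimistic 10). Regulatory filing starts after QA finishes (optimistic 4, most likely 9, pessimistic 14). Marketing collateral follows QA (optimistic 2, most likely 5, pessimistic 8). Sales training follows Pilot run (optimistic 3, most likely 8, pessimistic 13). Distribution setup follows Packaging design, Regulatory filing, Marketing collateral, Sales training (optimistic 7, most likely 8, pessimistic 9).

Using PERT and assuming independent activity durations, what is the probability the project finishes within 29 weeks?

0.800

te_Pilot run = (8 + 4·10 + 18)/6 = 66/6 = 11; σ²_Pilot run = ((18−8)/6)² = 2.778
te_QA = (1 + 4·2 + 3)/6 = 12/6 = 2; σ²_QA = ((3−1)/6)² = 0.111
te_Packaging design = (2 + 4·3 + 10)/6 = 24/6 = 4; σ²_Packaging design = ((10−2)/6)² = 1.778
te_Regulatory filing = (4 + 4·9 + 14)/6 = 54/6 = 9; σ²_Regulatory filing = ((14−4)/6)² = 2.778
te_Marketing collateral = (2 + 4·5 + 8)/6 = 30/6 = 5; σ²_Marketing collateral = ((8−2)/6)² = 1.000
te_Sales training = (3 + 4·8 + 13)/6 = 48/6 = 8; σ²_Sales training = ((13−3)/6)² = 2.778
te_Distribution setup = (7 + 4·8 + 9)/6 = 48/6 = 8; σ²_Distribution setup = ((9−7)/6)² = 0.111

Forward pass:
ES_Pilot run = 0; EF_Pilot run = 11
ES_QA = 0; EF_QA = 2
ES_Packaging design = 0; EF_Packaging design = 4
ES_Regulatory filing = 2; EF_Regulatory filing = 2+9 = 11
ES_Marketing collateral = 2; EF_Marketing collateral = 2+5 = 7
ES_Sales training = 11; EF_Sales training = 11+8 = 19
ES_Distribution setup = max(EF_Packaging design=4, EF_Regulatory filing=11, EF_Marketing collateral=7, EF_Sales training=19) = 19; EF_Distribution setup = 19+8 = 27
Expected project duration μ = 27 weeks. Critical path: Pilot run → Sales training → Distribution setup.

Variance along critical path = 2.778 + 2.778 + 0.111 = 5.667; σ = √5.667 = 2.380 weeks.
Z = (29 − 27) / 2.380 = 0.840
P(T ≤ 29) = Φ(0.840) ≈ 0.800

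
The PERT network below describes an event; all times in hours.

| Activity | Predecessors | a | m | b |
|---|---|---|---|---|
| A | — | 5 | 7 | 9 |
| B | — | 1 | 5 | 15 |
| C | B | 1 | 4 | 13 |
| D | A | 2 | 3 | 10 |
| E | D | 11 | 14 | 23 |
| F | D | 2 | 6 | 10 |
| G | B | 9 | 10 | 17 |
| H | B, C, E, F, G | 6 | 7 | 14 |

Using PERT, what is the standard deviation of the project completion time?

te_A = (5 + 4·7 + 9)/6 = 42/6 = 7; σ²_A = ((9−5)/6)² = 0.444
te_B = (1 + 4·5 + 15)/6 = 36/6 = 6; σ²_B = ((15−1)/6)² = 5.444
te_C = (1 + 4·4 + 13)/6 = 30/6 = 5; σ²_C = ((13−1)/6)² = 4.000
te_D = (2 + 4·3 + 10)/6 = 24/6 = 4; σ²_D = ((10−2)/6)² = 1.778
te_E = (11 + 4·14 + 23)/6 = 90/6 = 15; σ²_E = ((23−11)/6)² = 4.000
te_F = (2 + 4·6 + 10)/6 = 36/6 = 6; σ²_F = ((10−2)/6)² = 1.778
te_G = (9 + 4·10 + 17)/6 = 66/6 = 11; σ²_G = ((17−9)/6)² = 1.778
te_H = (6 + 4·7 + 14)/6 = 48/6 = 8; σ²_H = ((14−6)/6)² = 1.778

Forward pass:
ES_A = 0; EF_A = 7
ES_B = 0; EF_B = 6
ES_C = 6; EF_C = 6+5 = 11
ES_D = 7; EF_D = 7+4 = 11
ES_E = 11; EF_E = 11+15 = 26
ES_F = 11; EF_F = 11+6 = 17
ES_G = 6; EF_G = 6+11 = 17
ES_H = max(EF_B=6, EF_C=11, EF_E=26, EF_F=17, EF_G=17) = 26; EF_H = 26+8 = 34
Expected project duration μ = 34 hours. Critical path: A → D → E → H.

Variance along critical path = 0.444 + 1.778 + 4.000 + 1.778 = 8.000
σ = √8.000 = 2.828 hours

2.83 hours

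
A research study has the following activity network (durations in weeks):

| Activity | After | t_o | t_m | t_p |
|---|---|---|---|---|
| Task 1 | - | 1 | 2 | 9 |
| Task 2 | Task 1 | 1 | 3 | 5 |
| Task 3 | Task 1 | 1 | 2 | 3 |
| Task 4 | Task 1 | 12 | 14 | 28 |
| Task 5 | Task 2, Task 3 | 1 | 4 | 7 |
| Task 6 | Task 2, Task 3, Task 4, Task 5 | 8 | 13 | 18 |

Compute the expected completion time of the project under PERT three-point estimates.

te_Task 1 = (1 + 4·2 + 9)/6 = 18/6 = 3
te_Task 2 = (1 + 4·3 + 5)/6 = 18/6 = 3
te_Task 3 = (1 + 4·2 + 3)/6 = 12/6 = 2
te_Task 4 = (12 + 4·14 + 28)/6 = 96/6 = 16
te_Task 5 = (1 + 4·4 + 7)/6 = 24/6 = 4
te_Task 6 = (8 + 4·13 + 18)/6 = 78/6 = 13

Forward pass:
ES_Task 1 = 0; EF_Task 1 = 3
ES_Task 2 = 3; EF_Task 2 = 3+3 = 6
ES_Task 3 = 3; EF_Task 3 = 3+2 = 5
ES_Task 4 = 3; EF_Task 4 = 3+16 = 19
ES_Task 5 = max(EF_Task 2=6, EF_Task 3=5) = 6; EF_Task 5 = 6+4 = 10
ES_Task 6 = max(EF_Task 2=6, EF_Task 3=5, EF_Task 4=19, EF_Task 5=10) = 19; EF_Task 6 = 19+13 = 32
Expected project duration μ = 32 weeks. Critical path: Task 1 → Task 4 → Task 6.

32 weeks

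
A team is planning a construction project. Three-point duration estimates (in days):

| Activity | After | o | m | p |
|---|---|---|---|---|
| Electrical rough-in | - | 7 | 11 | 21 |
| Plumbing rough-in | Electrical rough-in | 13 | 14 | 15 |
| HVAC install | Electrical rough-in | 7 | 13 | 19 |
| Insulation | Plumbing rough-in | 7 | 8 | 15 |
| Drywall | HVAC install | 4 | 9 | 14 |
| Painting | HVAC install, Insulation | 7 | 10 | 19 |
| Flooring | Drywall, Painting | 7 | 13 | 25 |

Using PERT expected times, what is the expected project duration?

60 days

te_Electrical rough-in = (7 + 4·11 + 21)/6 = 72/6 = 12
te_Plumbing rough-in = (13 + 4·14 + 15)/6 = 84/6 = 14
te_HVAC install = (7 + 4·13 + 19)/6 = 78/6 = 13
te_Insulation = (7 + 4·8 + 15)/6 = 54/6 = 9
te_Drywall = (4 + 4·9 + 14)/6 = 54/6 = 9
te_Painting = (7 + 4·10 + 19)/6 = 66/6 = 11
te_Flooring = (7 + 4·13 + 25)/6 = 84/6 = 14

Forward pass:
ES_Electrical rough-in = 0; EF_Electrical rough-in = 12
ES_Plumbing rough-in = 12; EF_Plumbing rough-in = 12+14 = 26
ES_HVAC install = 12; EF_HVAC install = 12+13 = 25
ES_Insulation = 26; EF_Insulation = 26+9 = 35
ES_Drywall = 25; EF_Drywall = 25+9 = 34
ES_Painting = max(EF_HVAC install=25, EF_Insulation=35) = 35; EF_Painting = 35+11 = 46
ES_Flooring = max(EF_Drywall=34, EF_Painting=46) = 46; EF_Flooring = 46+14 = 60
Expected project duration μ = 60 days. Critical path: Electrical rough-in → Plumbing rough-in → Insulation → Painting → Flooring.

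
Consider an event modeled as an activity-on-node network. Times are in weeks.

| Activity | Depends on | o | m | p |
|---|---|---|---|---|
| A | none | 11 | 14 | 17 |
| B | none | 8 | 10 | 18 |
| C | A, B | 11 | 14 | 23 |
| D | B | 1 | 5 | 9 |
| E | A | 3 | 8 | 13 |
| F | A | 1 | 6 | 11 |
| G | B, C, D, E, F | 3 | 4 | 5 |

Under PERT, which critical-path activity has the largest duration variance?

C

te_A = (11 + 4·14 + 17)/6 = 84/6 = 14; σ²_A = ((17−11)/6)² = 1.000
te_B = (8 + 4·10 + 18)/6 = 66/6 = 11; σ²_B = ((18−8)/6)² = 2.778
te_C = (11 + 4·14 + 23)/6 = 90/6 = 15; σ²_C = ((23−11)/6)² = 4.000
te_D = (1 + 4·5 + 9)/6 = 30/6 = 5; σ²_D = ((9−1)/6)² = 1.778
te_E = (3 + 4·8 + 13)/6 = 48/6 = 8; σ²_E = ((13−3)/6)² = 2.778
te_F = (1 + 4·6 + 11)/6 = 36/6 = 6; σ²_F = ((11−1)/6)² = 2.778
te_G = (3 + 4·4 + 5)/6 = 24/6 = 4; σ²_G = ((5−3)/6)² = 0.111

Forward pass:
ES_A = 0; EF_A = 14
ES_B = 0; EF_B = 11
ES_C = max(EF_A=14, EF_B=11) = 14; EF_C = 14+15 = 29
ES_D = 11; EF_D = 11+5 = 16
ES_E = 14; EF_E = 14+8 = 22
ES_F = 14; EF_F = 14+6 = 20
ES_G = max(EF_B=11, EF_C=29, EF_D=16, EF_E=22, EF_F=20) = 29; EF_G = 29+4 = 33
Expected project duration μ = 33 weeks. Critical path: A → C → G.

Variances on critical path: σ²_A=1.000, σ²_C=4.000, σ²_G=0.111.
Largest is σ²_C = 4.000.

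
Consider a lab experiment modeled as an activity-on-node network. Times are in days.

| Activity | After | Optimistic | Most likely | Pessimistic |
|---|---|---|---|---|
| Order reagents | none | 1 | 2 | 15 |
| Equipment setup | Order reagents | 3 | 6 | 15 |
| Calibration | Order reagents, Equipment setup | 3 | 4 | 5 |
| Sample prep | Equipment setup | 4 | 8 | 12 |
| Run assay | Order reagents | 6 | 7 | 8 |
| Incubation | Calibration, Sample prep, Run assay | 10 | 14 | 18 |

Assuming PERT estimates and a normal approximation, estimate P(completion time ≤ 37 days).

0.866

te_Order reagents = (1 + 4·2 + 15)/6 = 24/6 = 4; σ²_Order reagents = ((15−1)/6)² = 5.444
te_Equipment setup = (3 + 4·6 + 15)/6 = 42/6 = 7; σ²_Equipment setup = ((15−3)/6)² = 4.000
te_Calibration = (3 + 4·4 + 5)/6 = 24/6 = 4; σ²_Calibration = ((5−3)/6)² = 0.111
te_Sample prep = (4 + 4·8 + 12)/6 = 48/6 = 8; σ²_Sample prep = ((12−4)/6)² = 1.778
te_Run assay = (6 + 4·7 + 8)/6 = 42/6 = 7; σ²_Run assay = ((8−6)/6)² = 0.111
te_Incubation = (10 + 4·14 + 18)/6 = 84/6 = 14; σ²_Incubation = ((18−10)/6)² = 1.778

Forward pass:
ES_Order reagents = 0; EF_Order reagents = 4
ES_Equipment setup = 4; EF_Equipment setup = 4+7 = 11
ES_Calibration = max(EF_Order reagents=4, EF_Equipment setup=11) = 11; EF_Calibration = 11+4 = 15
ES_Sample prep = 11; EF_Sample prep = 11+8 = 19
ES_Run assay = 4; EF_Run assay = 4+7 = 11
ES_Incubation = max(EF_Calibration=15, EF_Sample prep=19, EF_Run assay=11) = 19; EF_Incubation = 19+14 = 33
Expected project duration μ = 33 days. Critical path: Order reagents → Equipment setup → Sample prep → Incubation.

Variance along critical path = 5.444 + 4.000 + 1.778 + 1.778 = 13.000; σ = √13.000 = 3.606 days.
Z = (37 − 33) / 3.606 = 1.109
P(T ≤ 37) = Φ(1.109) ≈ 0.866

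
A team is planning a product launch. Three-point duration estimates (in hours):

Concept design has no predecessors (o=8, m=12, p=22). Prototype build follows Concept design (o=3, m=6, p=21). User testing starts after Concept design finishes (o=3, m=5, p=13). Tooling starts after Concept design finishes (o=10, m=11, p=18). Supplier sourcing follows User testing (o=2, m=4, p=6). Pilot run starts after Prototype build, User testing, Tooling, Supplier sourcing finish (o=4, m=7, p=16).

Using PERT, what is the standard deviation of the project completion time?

3.35 hours

te_Concept design = (8 + 4·12 + 22)/6 = 78/6 = 13; σ²_Concept design = ((22−8)/6)² = 5.444
te_Prototype build = (3 + 4·6 + 21)/6 = 48/6 = 8; σ²_Prototype build = ((21−3)/6)² = 9.000
te_User testing = (3 + 4·5 + 13)/6 = 36/6 = 6; σ²_User testing = ((13−3)/6)² = 2.778
te_Tooling = (10 + 4·11 + 18)/6 = 72/6 = 12; σ²_Tooling = ((18−10)/6)² = 1.778
te_Supplier sourcing = (2 + 4·4 + 6)/6 = 24/6 = 4; σ²_Supplier sourcing = ((6−2)/6)² = 0.444
te_Pilot run = (4 + 4·7 + 16)/6 = 48/6 = 8; σ²_Pilot run = ((16−4)/6)² = 4.000

Forward pass:
ES_Concept design = 0; EF_Concept design = 13
ES_Prototype build = 13; EF_Prototype build = 13+8 = 21
ES_User testing = 13; EF_User testing = 13+6 = 19
ES_Tooling = 13; EF_Tooling = 13+12 = 25
ES_Supplier sourcing = 19; EF_Supplier sourcing = 19+4 = 23
ES_Pilot run = max(EF_Prototype build=21, EF_User testing=19, EF_Tooling=25, EF_Supplier sourcing=23) = 25; EF_Pilot run = 25+8 = 33
Expected project duration μ = 33 hours. Critical path: Concept design → Tooling → Pilot run.

Variance along critical path = 5.444 + 1.778 + 4.000 = 11.222
σ = √11.222 = 3.350 hours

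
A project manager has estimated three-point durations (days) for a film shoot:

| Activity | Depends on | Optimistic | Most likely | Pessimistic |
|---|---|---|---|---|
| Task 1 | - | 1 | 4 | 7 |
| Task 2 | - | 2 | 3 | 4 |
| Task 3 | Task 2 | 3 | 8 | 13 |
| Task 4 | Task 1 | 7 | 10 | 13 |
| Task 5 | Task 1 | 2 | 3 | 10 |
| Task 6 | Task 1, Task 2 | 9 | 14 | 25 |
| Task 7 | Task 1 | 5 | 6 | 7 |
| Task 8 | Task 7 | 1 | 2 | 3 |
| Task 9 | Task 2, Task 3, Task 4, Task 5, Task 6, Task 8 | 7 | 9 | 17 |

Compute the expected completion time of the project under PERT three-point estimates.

te_Task 1 = (1 + 4·4 + 7)/6 = 24/6 = 4
te_Task 2 = (2 + 4·3 + 4)/6 = 18/6 = 3
te_Task 3 = (3 + 4·8 + 13)/6 = 48/6 = 8
te_Task 4 = (7 + 4·10 + 13)/6 = 60/6 = 10
te_Task 5 = (2 + 4·3 + 10)/6 = 24/6 = 4
te_Task 6 = (9 + 4·14 + 25)/6 = 90/6 = 15
te_Task 7 = (5 + 4·6 + 7)/6 = 36/6 = 6
te_Task 8 = (1 + 4·2 + 3)/6 = 12/6 = 2
te_Task 9 = (7 + 4·9 + 17)/6 = 60/6 = 10

Forward pass:
ES_Task 1 = 0; EF_Task 1 = 4
ES_Task 2 = 0; EF_Task 2 = 3
ES_Task 3 = 3; EF_Task 3 = 3+8 = 11
ES_Task 4 = 4; EF_Task 4 = 4+10 = 14
ES_Task 5 = 4; EF_Task 5 = 4+4 = 8
ES_Task 6 = max(EF_Task 1=4, EF_Task 2=3) = 4; EF_Task 6 = 4+15 = 19
ES_Task 7 = 4; EF_Task 7 = 4+6 = 10
ES_Task 8 = 10; EF_Task 8 = 10+2 = 12
ES_Task 9 = max(EF_Task 2=3, EF_Task 3=11, EF_Task 4=14, EF_Task 5=8, EF_Task 6=19, EF_Task 8=12) = 19; EF_Task 9 = 19+10 = 29
Expected project duration μ = 29 days. Critical path: Task 1 → Task 6 → Task 9.

29 days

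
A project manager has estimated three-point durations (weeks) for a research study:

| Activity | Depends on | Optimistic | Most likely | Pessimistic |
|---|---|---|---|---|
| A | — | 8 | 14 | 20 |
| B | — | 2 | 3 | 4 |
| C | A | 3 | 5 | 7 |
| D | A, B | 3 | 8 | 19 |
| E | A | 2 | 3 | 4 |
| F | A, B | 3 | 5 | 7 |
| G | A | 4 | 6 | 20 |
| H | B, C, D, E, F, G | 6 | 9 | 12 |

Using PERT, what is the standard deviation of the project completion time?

3.48 weeks

te_A = (8 + 4·14 + 20)/6 = 84/6 = 14; σ²_A = ((20−8)/6)² = 4.000
te_B = (2 + 4·3 + 4)/6 = 18/6 = 3; σ²_B = ((4−2)/6)² = 0.111
te_C = (3 + 4·5 + 7)/6 = 30/6 = 5; σ²_C = ((7−3)/6)² = 0.444
te_D = (3 + 4·8 + 19)/6 = 54/6 = 9; σ²_D = ((19−3)/6)² = 7.111
te_E = (2 + 4·3 + 4)/6 = 18/6 = 3; σ²_E = ((4−2)/6)² = 0.111
te_F = (3 + 4·5 + 7)/6 = 30/6 = 5; σ²_F = ((7−3)/6)² = 0.444
te_G = (4 + 4·6 + 20)/6 = 48/6 = 8; σ²_G = ((20−4)/6)² = 7.111
te_H = (6 + 4·9 + 12)/6 = 54/6 = 9; σ²_H = ((12−6)/6)² = 1.000

Forward pass:
ES_A = 0; EF_A = 14
ES_B = 0; EF_B = 3
ES_C = 14; EF_C = 14+5 = 19
ES_D = max(EF_A=14, EF_B=3) = 14; EF_D = 14+9 = 23
ES_E = 14; EF_E = 14+3 = 17
ES_F = max(EF_A=14, EF_B=3) = 14; EF_F = 14+5 = 19
ES_G = 14; EF_G = 14+8 = 22
ES_H = max(EF_B=3, EF_C=19, EF_D=23, EF_E=17, EF_F=19, EF_G=22) = 23; EF_H = 23+9 = 32
Expected project duration μ = 32 weeks. Critical path: A → D → H.

Variance along critical path = 4.000 + 7.111 + 1.000 = 12.111
σ = √12.111 = 3.480 weeks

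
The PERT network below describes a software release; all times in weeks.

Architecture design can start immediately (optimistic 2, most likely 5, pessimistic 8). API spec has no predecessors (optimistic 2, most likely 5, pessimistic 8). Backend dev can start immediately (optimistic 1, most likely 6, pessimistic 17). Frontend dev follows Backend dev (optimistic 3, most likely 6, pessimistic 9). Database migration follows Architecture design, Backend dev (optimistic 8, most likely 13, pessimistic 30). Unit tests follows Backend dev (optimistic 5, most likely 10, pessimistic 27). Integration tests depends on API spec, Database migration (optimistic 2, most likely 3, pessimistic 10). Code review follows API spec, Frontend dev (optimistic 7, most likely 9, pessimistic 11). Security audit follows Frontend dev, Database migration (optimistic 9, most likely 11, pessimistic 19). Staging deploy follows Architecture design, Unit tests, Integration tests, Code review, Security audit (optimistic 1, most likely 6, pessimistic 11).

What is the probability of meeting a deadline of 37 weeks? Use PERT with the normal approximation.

te_Architecture design = (2 + 4·5 + 8)/6 = 30/6 = 5; σ²_Architecture design = ((8−2)/6)² = 1.000
te_API spec = (2 + 4·5 + 8)/6 = 30/6 = 5; σ²_API spec = ((8−2)/6)² = 1.000
te_Backend dev = (1 + 4·6 + 17)/6 = 42/6 = 7; σ²_Backend dev = ((17−1)/6)² = 7.111
te_Frontend dev = (3 + 4·6 + 9)/6 = 36/6 = 6; σ²_Frontend dev = ((9−3)/6)² = 1.000
te_Database migration = (8 + 4·13 + 30)/6 = 90/6 = 15; σ²_Database migration = ((30−8)/6)² = 13.444
te_Unit tests = (5 + 4·10 + 27)/6 = 72/6 = 12; σ²_Unit tests = ((27−5)/6)² = 13.444
te_Integration tests = (2 + 4·3 + 10)/6 = 24/6 = 4; σ²_Integration tests = ((10−2)/6)² = 1.778
te_Code review = (7 + 4·9 + 11)/6 = 54/6 = 9; σ²_Code review = ((11−7)/6)² = 0.444
te_Security audit = (9 + 4·11 + 19)/6 = 72/6 = 12; σ²_Security audit = ((19−9)/6)² = 2.778
te_Staging deploy = (1 + 4·6 + 11)/6 = 36/6 = 6; σ²_Staging deploy = ((11−1)/6)² = 2.778

Forward pass:
ES_Architecture design = 0; EF_Architecture design = 5
ES_API spec = 0; EF_API spec = 5
ES_Backend dev = 0; EF_Backend dev = 7
ES_Frontend dev = 7; EF_Frontend dev = 7+6 = 13
ES_Database migration = max(EF_Architecture design=5, EF_Backend dev=7) = 7; EF_Database migration = 7+15 = 22
ES_Unit tests = 7; EF_Unit tests = 7+12 = 19
ES_Integration tests = max(EF_API spec=5, EF_Database migration=22) = 22; EF_Integration tests = 22+4 = 26
ES_Code review = max(EF_API spec=5, EF_Frontend dev=13) = 13; EF_Code review = 13+9 = 22
ES_Security audit = max(EF_Frontend dev=13, EF_Database migration=22) = 22; EF_Security audit = 22+12 = 34
ES_Staging deploy = max(EF_Architecture design=5, EF_Unit tests=19, EF_Integration tests=26, EF_Code review=22, EF_Security audit=34) = 34; EF_Staging deploy = 34+6 = 40
Expected project duration μ = 40 weeks. Critical path: Backend dev → Database migration → Security audit → Staging deploy.

Variance along critical path = 7.111 + 13.444 + 2.778 + 2.778 = 26.111; σ = √26.111 = 5.110 weeks.
Z = (37 − 40) / 5.110 = -0.587
P(T ≤ 37) = Φ(-0.587) ≈ 0.279

0.279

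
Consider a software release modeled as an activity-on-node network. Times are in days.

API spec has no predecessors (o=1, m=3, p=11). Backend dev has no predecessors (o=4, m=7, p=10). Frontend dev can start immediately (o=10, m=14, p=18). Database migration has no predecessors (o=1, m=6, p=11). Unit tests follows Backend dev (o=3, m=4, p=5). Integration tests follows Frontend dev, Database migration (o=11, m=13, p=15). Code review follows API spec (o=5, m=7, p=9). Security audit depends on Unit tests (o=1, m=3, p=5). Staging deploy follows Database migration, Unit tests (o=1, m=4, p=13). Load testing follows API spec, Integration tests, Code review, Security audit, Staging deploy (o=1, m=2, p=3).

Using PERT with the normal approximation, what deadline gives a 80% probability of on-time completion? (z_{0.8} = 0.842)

30.3 days

te_API spec = (1 + 4·3 + 11)/6 = 24/6 = 4; σ²_API spec = ((11−1)/6)² = 2.778
te_Backend dev = (4 + 4·7 + 10)/6 = 42/6 = 7; σ²_Backend dev = ((10−4)/6)² = 1.000
te_Frontend dev = (10 + 4·14 + 18)/6 = 84/6 = 14; σ²_Frontend dev = ((18−10)/6)² = 1.778
te_Database migration = (1 + 4·6 + 11)/6 = 36/6 = 6; σ²_Database migration = ((11−1)/6)² = 2.778
te_Unit tests = (3 + 4·4 + 5)/6 = 24/6 = 4; σ²_Unit tests = ((5−3)/6)² = 0.111
te_Integration tests = (11 + 4·13 + 15)/6 = 78/6 = 13; σ²_Integration tests = ((15−11)/6)² = 0.444
te_Code review = (5 + 4·7 + 9)/6 = 42/6 = 7; σ²_Code review = ((9−5)/6)² = 0.444
te_Security audit = (1 + 4·3 + 5)/6 = 18/6 = 3; σ²_Security audit = ((5−1)/6)² = 0.444
te_Staging deploy = (1 + 4·4 + 13)/6 = 30/6 = 5; σ²_Staging deploy = ((13−1)/6)² = 4.000
te_Load testing = (1 + 4·2 + 3)/6 = 12/6 = 2; σ²_Load testing = ((3−1)/6)² = 0.111

Forward pass:
ES_API spec = 0; EF_API spec = 4
ES_Backend dev = 0; EF_Backend dev = 7
ES_Frontend dev = 0; EF_Frontend dev = 14
ES_Database migration = 0; EF_Database migration = 6
ES_Unit tests = 7; EF_Unit tests = 7+4 = 11
ES_Integration tests = max(EF_Frontend dev=14, EF_Database migration=6) = 14; EF_Integration tests = 14+13 = 27
ES_Code review = 4; EF_Code review = 4+7 = 11
ES_Security audit = 11; EF_Security audit = 11+3 = 14
ES_Staging deploy = max(EF_Database migration=6, EF_Unit tests=11) = 11; EF_Staging deploy = 11+5 = 16
ES_Load testing = max(EF_API spec=4, EF_Integration tests=27, EF_Code review=11, EF_Security audit=14, EF_Staging deploy=16) = 27; EF_Load testing = 27+2 = 29
Expected project duration μ = 29 days. Critical path: Frontend dev → Integration tests → Load testing.

Variance along critical path = 1.778 + 0.444 + 0.111 = 2.333; σ = 1.528 days.
D = μ + z·σ = 29 + 0.842·1.528 = 30.3 days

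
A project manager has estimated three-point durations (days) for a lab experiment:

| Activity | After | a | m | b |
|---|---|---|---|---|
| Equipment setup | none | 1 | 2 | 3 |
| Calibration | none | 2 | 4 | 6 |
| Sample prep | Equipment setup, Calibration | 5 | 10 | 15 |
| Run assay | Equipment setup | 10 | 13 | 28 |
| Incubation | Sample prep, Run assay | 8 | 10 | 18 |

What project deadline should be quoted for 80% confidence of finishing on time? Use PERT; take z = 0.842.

te_Equipment setup = (1 + 4·2 + 3)/6 = 12/6 = 2; σ²_Equipment setup = ((3−1)/6)² = 0.111
te_Calibration = (2 + 4·4 + 6)/6 = 24/6 = 4; σ²_Calibration = ((6−2)/6)² = 0.444
te_Sample prep = (5 + 4·10 + 15)/6 = 60/6 = 10; σ²_Sample prep = ((15−5)/6)² = 2.778
te_Run assay = (10 + 4·13 + 28)/6 = 90/6 = 15; σ²_Run assay = ((28−10)/6)² = 9.000
te_Incubation = (8 + 4·10 + 18)/6 = 66/6 = 11; σ²_Incubation = ((18−8)/6)² = 2.778

Forward pass:
ES_Equipment setup = 0; EF_Equipment setup = 2
ES_Calibration = 0; EF_Calibration = 4
ES_Sample prep = max(EF_Equipment setup=2, EF_Calibration=4) = 4; EF_Sample prep = 4+10 = 14
ES_Run assay = 2; EF_Run assay = 2+15 = 17
ES_Incubation = max(EF_Sample prep=14, EF_Run assay=17) = 17; EF_Incubation = 17+11 = 28
Expected project duration μ = 28 days. Critical path: Equipment setup → Run assay → Incubation.

Variance along critical path = 0.111 + 9.000 + 2.778 = 11.889; σ = 3.448 days.
D = μ + z·σ = 28 + 0.842·3.448 = 30.9 days

30.9 days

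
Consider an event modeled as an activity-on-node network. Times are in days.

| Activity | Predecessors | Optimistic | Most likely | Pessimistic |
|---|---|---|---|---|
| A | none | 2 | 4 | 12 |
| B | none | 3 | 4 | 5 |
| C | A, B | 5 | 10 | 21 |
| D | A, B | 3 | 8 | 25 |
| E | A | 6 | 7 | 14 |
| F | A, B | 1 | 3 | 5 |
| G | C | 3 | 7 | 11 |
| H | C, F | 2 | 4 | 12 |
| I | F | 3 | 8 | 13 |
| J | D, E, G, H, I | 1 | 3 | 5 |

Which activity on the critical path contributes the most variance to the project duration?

C

te_A = (2 + 4·4 + 12)/6 = 30/6 = 5; σ²_A = ((12−2)/6)² = 2.778
te_B = (3 + 4·4 + 5)/6 = 24/6 = 4; σ²_B = ((5−3)/6)² = 0.111
te_C = (5 + 4·10 + 21)/6 = 66/6 = 11; σ²_C = ((21−5)/6)² = 7.111
te_D = (3 + 4·8 + 25)/6 = 60/6 = 10; σ²_D = ((25−3)/6)² = 13.444
te_E = (6 + 4·7 + 14)/6 = 48/6 = 8; σ²_E = ((14−6)/6)² = 1.778
te_F = (1 + 4·3 + 5)/6 = 18/6 = 3; σ²_F = ((5−1)/6)² = 0.444
te_G = (3 + 4·7 + 11)/6 = 42/6 = 7; σ²_G = ((11−3)/6)² = 1.778
te_H = (2 + 4·4 + 12)/6 = 30/6 = 5; σ²_H = ((12−2)/6)² = 2.778
te_I = (3 + 4·8 + 13)/6 = 48/6 = 8; σ²_I = ((13−3)/6)² = 2.778
te_J = (1 + 4·3 + 5)/6 = 18/6 = 3; σ²_J = ((5−1)/6)² = 0.444

Forward pass:
ES_A = 0; EF_A = 5
ES_B = 0; EF_B = 4
ES_C = max(EF_A=5, EF_B=4) = 5; EF_C = 5+11 = 16
ES_D = max(EF_A=5, EF_B=4) = 5; EF_D = 5+10 = 15
ES_E = 5; EF_E = 5+8 = 13
ES_F = max(EF_A=5, EF_B=4) = 5; EF_F = 5+3 = 8
ES_G = 16; EF_G = 16+7 = 23
ES_H = max(EF_C=16, EF_F=8) = 16; EF_H = 16+5 = 21
ES_I = 8; EF_I = 8+8 = 16
ES_J = max(EF_D=15, EF_E=13, EF_G=23, EF_H=21, EF_I=16) = 23; EF_J = 23+3 = 26
Expected project duration μ = 26 days. Critical path: A → C → G → J.

Variances on critical path: σ²_A=2.778, σ²_C=7.111, σ²_G=1.778, σ²_J=0.444.
Largest is σ²_C = 7.111.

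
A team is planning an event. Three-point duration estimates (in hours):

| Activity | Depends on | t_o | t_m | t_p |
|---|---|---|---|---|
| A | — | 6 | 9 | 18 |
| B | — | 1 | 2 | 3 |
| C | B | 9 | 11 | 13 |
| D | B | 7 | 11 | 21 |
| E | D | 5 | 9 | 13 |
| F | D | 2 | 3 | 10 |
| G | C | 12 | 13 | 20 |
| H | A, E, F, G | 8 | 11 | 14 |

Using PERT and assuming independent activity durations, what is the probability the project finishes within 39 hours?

te_A = (6 + 4·9 + 18)/6 = 60/6 = 10; σ²_A = ((18−6)/6)² = 4.000
te_B = (1 + 4·2 + 3)/6 = 12/6 = 2; σ²_B = ((3−1)/6)² = 0.111
te_C = (9 + 4·11 + 13)/6 = 66/6 = 11; σ²_C = ((13−9)/6)² = 0.444
te_D = (7 + 4·11 + 21)/6 = 72/6 = 12; σ²_D = ((21−7)/6)² = 5.444
te_E = (5 + 4·9 + 13)/6 = 54/6 = 9; σ²_E = ((13−5)/6)² = 1.778
te_F = (2 + 4·3 + 10)/6 = 24/6 = 4; σ²_F = ((10−2)/6)² = 1.778
te_G = (12 + 4·13 + 20)/6 = 84/6 = 14; σ²_G = ((20−12)/6)² = 1.778
te_H = (8 + 4·11 + 14)/6 = 66/6 = 11; σ²_H = ((14−8)/6)² = 1.000

Forward pass:
ES_A = 0; EF_A = 10
ES_B = 0; EF_B = 2
ES_C = 2; EF_C = 2+11 = 13
ES_D = 2; EF_D = 2+12 = 14
ES_E = 14; EF_E = 14+9 = 23
ES_F = 14; EF_F = 14+4 = 18
ES_G = 13; EF_G = 13+14 = 27
ES_H = max(EF_A=10, EF_E=23, EF_F=18, EF_G=27) = 27; EF_H = 27+11 = 38
Expected project duration μ = 38 hours. Critical path: B → C → G → H.

Variance along critical path = 0.111 + 0.444 + 1.778 + 1.000 = 3.333; σ = √3.333 = 1.826 hours.
Z = (39 − 38) / 1.826 = 0.548
P(T ≤ 39) = Φ(0.548) ≈ 0.708

0.708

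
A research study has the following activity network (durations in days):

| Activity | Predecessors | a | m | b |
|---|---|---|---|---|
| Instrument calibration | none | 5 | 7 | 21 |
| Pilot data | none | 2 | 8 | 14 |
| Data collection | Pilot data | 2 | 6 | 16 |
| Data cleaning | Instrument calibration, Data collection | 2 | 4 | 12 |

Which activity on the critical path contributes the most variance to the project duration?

Data collection

te_Instrument calibration = (5 + 4·7 + 21)/6 = 54/6 = 9; σ²_Instrument calibration = ((21−5)/6)² = 7.111
te_Pilot data = (2 + 4·8 + 14)/6 = 48/6 = 8; σ²_Pilot data = ((14−2)/6)² = 4.000
te_Data collection = (2 + 4·6 + 16)/6 = 42/6 = 7; σ²_Data collection = ((16−2)/6)² = 5.444
te_Data cleaning = (2 + 4·4 + 12)/6 = 30/6 = 5; σ²_Data cleaning = ((12−2)/6)² = 2.778

Forward pass:
ES_Instrument calibration = 0; EF_Instrument calibration = 9
ES_Pilot data = 0; EF_Pilot data = 8
ES_Data collection = 8; EF_Data collection = 8+7 = 15
ES_Data cleaning = max(EF_Instrument calibration=9, EF_Data collection=15) = 15; EF_Data cleaning = 15+5 = 20
Expected project duration μ = 20 days. Critical path: Pilot data → Data collection → Data cleaning.

Variances on critical path: σ²_Pilot data=4.000, σ²_Data collection=5.444, σ²_Data cleaning=2.778.
Largest is σ²_Data collection = 5.444.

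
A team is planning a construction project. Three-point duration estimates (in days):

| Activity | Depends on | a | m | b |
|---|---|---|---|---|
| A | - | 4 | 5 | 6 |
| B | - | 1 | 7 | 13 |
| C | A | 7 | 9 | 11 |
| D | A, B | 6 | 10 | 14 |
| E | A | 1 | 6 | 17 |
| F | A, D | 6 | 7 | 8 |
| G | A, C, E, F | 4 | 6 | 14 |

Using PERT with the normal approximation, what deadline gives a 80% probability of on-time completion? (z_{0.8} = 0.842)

te_A = (4 + 4·5 + 6)/6 = 30/6 = 5; σ²_A = ((6−4)/6)² = 0.111
te_B = (1 + 4·7 + 13)/6 = 42/6 = 7; σ²_B = ((13−1)/6)² = 4.000
te_C = (7 + 4·9 + 11)/6 = 54/6 = 9; σ²_C = ((11−7)/6)² = 0.444
te_D = (6 + 4·10 + 14)/6 = 60/6 = 10; σ²_D = ((14−6)/6)² = 1.778
te_E = (1 + 4·6 + 17)/6 = 42/6 = 7; σ²_E = ((17−1)/6)² = 7.111
te_F = (6 + 4·7 + 8)/6 = 42/6 = 7; σ²_F = ((8−6)/6)² = 0.111
te_G = (4 + 4·6 + 14)/6 = 42/6 = 7; σ²_G = ((14−4)/6)² = 2.778

Forward pass:
ES_A = 0; EF_A = 5
ES_B = 0; EF_B = 7
ES_C = 5; EF_C = 5+9 = 14
ES_D = max(EF_A=5, EF_B=7) = 7; EF_D = 7+10 = 17
ES_E = 5; EF_E = 5+7 = 12
ES_F = max(EF_A=5, EF_D=17) = 17; EF_F = 17+7 = 24
ES_G = max(EF_A=5, EF_C=14, EF_E=12, EF_F=24) = 24; EF_G = 24+7 = 31
Expected project duration μ = 31 days. Critical path: B → D → F → G.

Variance along critical path = 4.000 + 1.778 + 0.111 + 2.778 = 8.667; σ = 2.944 days.
D = μ + z·σ = 31 + 0.842·2.944 = 33.5 days

33.5 days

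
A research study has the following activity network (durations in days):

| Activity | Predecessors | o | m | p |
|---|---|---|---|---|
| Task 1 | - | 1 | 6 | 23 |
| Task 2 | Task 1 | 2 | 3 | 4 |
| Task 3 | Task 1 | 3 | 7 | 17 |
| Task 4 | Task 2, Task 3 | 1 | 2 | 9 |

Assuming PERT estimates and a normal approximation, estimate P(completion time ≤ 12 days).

0.062

te_Task 1 = (1 + 4·6 + 23)/6 = 48/6 = 8; σ²_Task 1 = ((23−1)/6)² = 13.444
te_Task 2 = (2 + 4·3 + 4)/6 = 18/6 = 3; σ²_Task 2 = ((4−2)/6)² = 0.111
te_Task 3 = (3 + 4·7 + 17)/6 = 48/6 = 8; σ²_Task 3 = ((17−3)/6)² = 5.444
te_Task 4 = (1 + 4·2 + 9)/6 = 18/6 = 3; σ²_Task 4 = ((9−1)/6)² = 1.778

Forward pass:
ES_Task 1 = 0; EF_Task 1 = 8
ES_Task 2 = 8; EF_Task 2 = 8+3 = 11
ES_Task 3 = 8; EF_Task 3 = 8+8 = 16
ES_Task 4 = max(EF_Task 2=11, EF_Task 3=16) = 16; EF_Task 4 = 16+3 = 19
Expected project duration μ = 19 days. Critical path: Task 1 → Task 3 → Task 4.

Variance along critical path = 13.444 + 5.444 + 1.778 = 20.667; σ = √20.667 = 4.546 days.
Z = (12 − 19) / 4.546 = -1.540
P(T ≤ 12) = Φ(-1.540) ≈ 0.062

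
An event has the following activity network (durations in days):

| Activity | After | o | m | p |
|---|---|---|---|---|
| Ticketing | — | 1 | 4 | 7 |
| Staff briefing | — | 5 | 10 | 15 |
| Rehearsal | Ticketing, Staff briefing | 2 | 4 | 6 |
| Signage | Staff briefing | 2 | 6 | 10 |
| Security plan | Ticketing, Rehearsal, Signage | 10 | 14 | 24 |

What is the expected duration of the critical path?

te_Ticketing = (1 + 4·4 + 7)/6 = 24/6 = 4
te_Staff briefing = (5 + 4·10 + 15)/6 = 60/6 = 10
te_Rehearsal = (2 + 4·4 + 6)/6 = 24/6 = 4
te_Signage = (2 + 4·6 + 10)/6 = 36/6 = 6
te_Security plan = (10 + 4·14 + 24)/6 = 90/6 = 15

Forward pass:
ES_Ticketing = 0; EF_Ticketing = 4
ES_Staff briefing = 0; EF_Staff briefing = 10
ES_Rehearsal = max(EF_Ticketing=4, EF_Staff briefing=10) = 10; EF_Rehearsal = 10+4 = 14
ES_Signage = 10; EF_Signage = 10+6 = 16
ES_Security plan = max(EF_Ticketing=4, EF_Rehearsal=14, EF_Signage=16) = 16; EF_Security plan = 16+15 = 31
Expected project duration μ = 31 days. Critical path: Staff briefing → Signage → Security plan.

31 days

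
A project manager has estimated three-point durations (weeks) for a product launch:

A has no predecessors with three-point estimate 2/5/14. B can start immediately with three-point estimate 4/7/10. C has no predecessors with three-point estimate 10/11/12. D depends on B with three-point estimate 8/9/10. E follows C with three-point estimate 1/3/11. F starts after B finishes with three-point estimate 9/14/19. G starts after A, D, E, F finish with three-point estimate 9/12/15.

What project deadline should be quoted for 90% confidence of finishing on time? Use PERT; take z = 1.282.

te_A = (2 + 4·5 + 14)/6 = 36/6 = 6; σ²_A = ((14−2)/6)² = 4.000
te_B = (4 + 4·7 + 10)/6 = 42/6 = 7; σ²_B = ((10−4)/6)² = 1.000
te_C = (10 + 4·11 + 12)/6 = 66/6 = 11; σ²_C = ((12−10)/6)² = 0.111
te_D = (8 + 4·9 + 10)/6 = 54/6 = 9; σ²_D = ((10−8)/6)² = 0.111
te_E = (1 + 4·3 + 11)/6 = 24/6 = 4; σ²_E = ((11−1)/6)² = 2.778
te_F = (9 + 4·14 + 19)/6 = 84/6 = 14; σ²_F = ((19−9)/6)² = 2.778
te_G = (9 + 4·12 + 15)/6 = 72/6 = 12; σ²_G = ((15−9)/6)² = 1.000

Forward pass:
ES_A = 0; EF_A = 6
ES_B = 0; EF_B = 7
ES_C = 0; EF_C = 11
ES_D = 7; EF_D = 7+9 = 16
ES_E = 11; EF_E = 11+4 = 15
ES_F = 7; EF_F = 7+14 = 21
ES_G = max(EF_A=6, EF_D=16, EF_E=15, EF_F=21) = 21; EF_G = 21+12 = 33
Expected project duration μ = 33 weeks. Critical path: B → F → G.

Variance along critical path = 1.000 + 2.778 + 1.000 = 4.778; σ = 2.186 weeks.
D = μ + z·σ = 33 + 1.282·2.186 = 35.8 weeks

35.8 weeks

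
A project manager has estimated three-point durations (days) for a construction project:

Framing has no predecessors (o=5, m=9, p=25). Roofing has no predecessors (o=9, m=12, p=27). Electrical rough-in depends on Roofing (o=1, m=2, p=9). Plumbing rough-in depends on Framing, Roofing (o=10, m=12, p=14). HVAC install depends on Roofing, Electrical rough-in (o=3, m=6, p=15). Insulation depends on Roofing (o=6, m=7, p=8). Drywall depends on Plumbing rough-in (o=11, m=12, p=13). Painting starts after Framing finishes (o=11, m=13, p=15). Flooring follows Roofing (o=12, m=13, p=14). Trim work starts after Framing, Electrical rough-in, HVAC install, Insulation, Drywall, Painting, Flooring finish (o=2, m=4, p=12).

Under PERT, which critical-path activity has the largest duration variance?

Roofing

te_Framing = (5 + 4·9 + 25)/6 = 66/6 = 11; σ²_Framing = ((25−5)/6)² = 11.111
te_Roofing = (9 + 4·12 + 27)/6 = 84/6 = 14; σ²_Roofing = ((27−9)/6)² = 9.000
te_Electrical rough-in = (1 + 4·2 + 9)/6 = 18/6 = 3; σ²_Electrical rough-in = ((9−1)/6)² = 1.778
te_Plumbing rough-in = (10 + 4·12 + 14)/6 = 72/6 = 12; σ²_Plumbing rough-in = ((14−10)/6)² = 0.444
te_HVAC install = (3 + 4·6 + 15)/6 = 42/6 = 7; σ²_HVAC install = ((15−3)/6)² = 4.000
te_Insulation = (6 + 4·7 + 8)/6 = 42/6 = 7; σ²_Insulation = ((8−6)/6)² = 0.111
te_Drywall = (11 + 4·12 + 13)/6 = 72/6 = 12; σ²_Drywall = ((13−11)/6)² = 0.111
te_Painting = (11 + 4·13 + 15)/6 = 78/6 = 13; σ²_Painting = ((15−11)/6)² = 0.444
te_Flooring = (12 + 4·13 + 14)/6 = 78/6 = 13; σ²_Flooring = ((14−12)/6)² = 0.111
te_Trim work = (2 + 4·4 + 12)/6 = 30/6 = 5; σ²_Trim work = ((12−2)/6)² = 2.778

Forward pass:
ES_Framing = 0; EF_Framing = 11
ES_Roofing = 0; EF_Roofing = 14
ES_Electrical rough-in = 14; EF_Electrical rough-in = 14+3 = 17
ES_Plumbing rough-in = max(EF_Framing=11, EF_Roofing=14) = 14; EF_Plumbing rough-in = 14+12 = 26
ES_HVAC install = max(EF_Roofing=14, EF_Electrical rough-in=17) = 17; EF_HVAC install = 17+7 = 24
ES_Insulation = 14; EF_Insulation = 14+7 = 21
ES_Drywall = 26; EF_Drywall = 26+12 = 38
ES_Painting = 11; EF_Painting = 11+13 = 24
ES_Flooring = 14; EF_Flooring = 14+13 = 27
ES_Trim work = max(EF_Framing=11, EF_Electrical rough-in=17, EF_HVAC install=24, EF_Insulation=21, EF_Drywall=38, EF_Painting=24, EF_Flooring=27) = 38; EF_Trim work = 38+5 = 43
Expected project duration μ = 43 days. Critical path: Roofing → Plumbing rough-in → Drywall → Trim work.

Variances on critical path: σ²_Roofing=9.000, σ²_Plumbing rough-in=0.444, σ²_Drywall=0.111, σ²_Trim work=2.778.
Largest is σ²_Roofing = 9.000.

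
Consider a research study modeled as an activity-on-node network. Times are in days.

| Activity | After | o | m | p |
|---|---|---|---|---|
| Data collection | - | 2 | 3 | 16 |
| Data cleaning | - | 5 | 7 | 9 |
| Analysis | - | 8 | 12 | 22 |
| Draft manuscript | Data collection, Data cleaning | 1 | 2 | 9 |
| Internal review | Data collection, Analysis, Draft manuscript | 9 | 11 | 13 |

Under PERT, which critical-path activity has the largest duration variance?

Analysis

te_Data collection = (2 + 4·3 + 16)/6 = 30/6 = 5; σ²_Data collection = ((16−2)/6)² = 5.444
te_Data cleaning = (5 + 4·7 + 9)/6 = 42/6 = 7; σ²_Data cleaning = ((9−5)/6)² = 0.444
te_Analysis = (8 + 4·12 + 22)/6 = 78/6 = 13; σ²_Analysis = ((22−8)/6)² = 5.444
te_Draft manuscript = (1 + 4·2 + 9)/6 = 18/6 = 3; σ²_Draft manuscript = ((9−1)/6)² = 1.778
te_Internal review = (9 + 4·11 + 13)/6 = 66/6 = 11; σ²_Internal review = ((13−9)/6)² = 0.444

Forward pass:
ES_Data collection = 0; EF_Data collection = 5
ES_Data cleaning = 0; EF_Data cleaning = 7
ES_Analysis = 0; EF_Analysis = 13
ES_Draft manuscript = max(EF_Data collection=5, EF_Data cleaning=7) = 7; EF_Draft manuscript = 7+3 = 10
ES_Internal review = max(EF_Data collection=5, EF_Analysis=13, EF_Draft manuscript=10) = 13; EF_Internal review = 13+11 = 24
Expected project duration μ = 24 days. Critical path: Analysis → Internal review.

Variances on critical path: σ²_Analysis=5.444, σ²_Internal review=0.444.
Largest is σ²_Analysis = 5.444.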